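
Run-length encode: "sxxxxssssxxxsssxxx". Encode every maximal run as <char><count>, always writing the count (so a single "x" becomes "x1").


String: "sxxxxssssxxxsssxxx"
Scanning for consecutive runs:
  's' x 1
  'x' x 4
  's' x 4
  'x' x 3
  's' x 3
  'x' x 3
RLE = "s1x4s4x3s3x3"


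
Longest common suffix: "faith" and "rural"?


Word 1: "faith"
Word 2: "rural"
Comparing from end:
  Pos -1: 'h' != 'l' (stop)
LCS = "" (length 0)


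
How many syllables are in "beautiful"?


Word: "beautiful"
Syllable breakdown: beau · ti · ful
Counting: 3 parts
= 3 syllables


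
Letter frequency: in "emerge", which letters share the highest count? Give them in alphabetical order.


Word: "emerge"
Letter counts:
  'e': 3
  'g': 1
  'm': 1
  'r': 1
Maximum count = 3
Most frequent = 'e' (3 times each)


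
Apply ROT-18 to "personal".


Word: "personal"
Shift: 18
Each letter → (letter + shift) mod 26:
  'p' (15) + 18 = 7 → 'h'
  'e' (4) + 18 = 22 → 'w'
  'r' (17) + 18 = 9 → 'j'
  's' (18) + 18 = 10 → 'k'
  'o' (14) + 18 = 6 → 'g'
  'n' (13) + 18 = 5 → 'f'
  'a' (0) + 18 = 18 → 's'
  'l' (11) + 18 = 3 → 'd'
Result = "hwjkgfsd"


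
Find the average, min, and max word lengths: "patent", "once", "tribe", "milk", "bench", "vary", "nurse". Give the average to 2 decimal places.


Lengths: "patent"=6, "once"=4, "tribe"=5, "milk"=4, "bench"=5, "vary"=4, "nurse"=5
Sum = 33, Count = 7
Average = 33/7 = 4.71
= avg=4.71, min=4, max=6


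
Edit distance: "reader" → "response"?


Word 1: "reader" (length 6)
Word 2: "response" (length 8)
One optimal edit sequence (insert/delete/substitute each cost 1):
  1. keep 'r'
  2. keep 'e'
  3. insert 's'  (+1)
  4. insert 'p'  (+1)
  5. substitute 'a' -> 'o'  (+1)
  6. substitute 'd' -> 'n'  (+1)
  7. substitute 'e' -> 's'  (+1)
  8. substitute 'r' -> 'e'  (+1)
Total edit operations: 6
Edit distance = 6


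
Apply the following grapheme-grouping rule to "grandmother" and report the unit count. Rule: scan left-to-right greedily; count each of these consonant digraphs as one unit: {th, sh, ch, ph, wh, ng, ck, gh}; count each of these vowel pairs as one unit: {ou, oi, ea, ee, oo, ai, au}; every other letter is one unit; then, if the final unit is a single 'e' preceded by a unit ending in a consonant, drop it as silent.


Word: "grandmother" (11 letters)
Left-to-right scan:
  (1) 'g' (letter)
  (2) 'r' (letter)
  (3) 'a' (letter)
  (4) 'n' (letter)
  (5) 'd' (letter)
  (6) 'm' (letter)
  (7) 'o' (letter)
  (8) 'th' (digraph)
  (9) 'e' (letter)
  (10) 'r' (letter)
Units from scan: 10
Sound units = 10 units


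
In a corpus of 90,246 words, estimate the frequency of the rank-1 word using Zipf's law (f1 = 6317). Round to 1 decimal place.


Zipf's law: f(r) = f(1) / r
f(1) = 6317
f(1) = 6317 / 1
= 6317.0 occurrences


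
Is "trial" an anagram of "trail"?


Word 1: "trail" → sorted: ailrt
Word 2: "trial" → sorted: ailrt
Same letters? ailrt == ailrt
Anagram = Yes


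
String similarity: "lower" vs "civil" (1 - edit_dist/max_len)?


Word 1: "lower" (length 5)
Word 2: "civil" (length 5)
One optimal edit sequence:
  1. substitute 'l' -> 'c'  (+1)
  2. substitute 'o' -> 'i'  (+1)
  3. substitute 'w' -> 'v'  (+1)
  4. substitute 'e' -> 'i'  (+1)
  5. substitute 'r' -> 'l'  (+1)
Edit distance = 5
Max length = max(5, 5) = 5
Similarity = 1 - 5/5
= 0.0000


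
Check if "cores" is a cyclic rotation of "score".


Word: "score", Candidate: "cores"
Method: check if candidate is substring of word+word
"scorescore" contains "cores"? Yes
Is rotation = Yes


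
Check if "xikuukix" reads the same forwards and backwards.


Word: "xikuukix"
Reversed: "xikuukix"
Forward == Backward? xikuukix == xikuukix
Palindrome = Yes


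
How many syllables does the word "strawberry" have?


Word: "strawberry"
Syllable breakdown: straw | ber | ry
Counting: 3 parts
= 3 syllables


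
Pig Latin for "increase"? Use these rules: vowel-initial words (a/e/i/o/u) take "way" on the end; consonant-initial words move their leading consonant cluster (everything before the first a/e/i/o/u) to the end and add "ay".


Word: "increase"
Starts with vowel → add 'way'
Pig Latin = "increaseway"


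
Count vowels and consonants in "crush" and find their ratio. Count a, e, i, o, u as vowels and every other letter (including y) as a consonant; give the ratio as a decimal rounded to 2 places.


Word: "crush"
Vowels (a,e,i,o,u): 1
Consonants: 4
Ratio = 1/4
= 0.25


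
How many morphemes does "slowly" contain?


Word: "slowly"
Morphemes: slow + -ly
Each morpheme carries meaning
= 2 morphemes


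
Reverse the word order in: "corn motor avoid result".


Original: "corn motor avoid result"
Words (1..n): corn | motor | avoid | result
Reversed (n..1): result | avoid | motor | corn
Result = "result avoid motor corn"


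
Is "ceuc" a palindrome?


Word: "ceuc"
Reversed: "cuec"
Forward == Backward? ceuc != cuec
Palindrome = No


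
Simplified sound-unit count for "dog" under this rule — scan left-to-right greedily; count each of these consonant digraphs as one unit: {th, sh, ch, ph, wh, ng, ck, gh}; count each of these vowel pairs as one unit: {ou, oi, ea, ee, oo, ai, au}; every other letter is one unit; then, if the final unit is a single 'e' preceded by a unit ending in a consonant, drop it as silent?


Word: "dog" (3 letters)
Left-to-right scan:
  [1] 'd' (letter)
  [2] 'o' (letter)
  [3] 'g' (letter)
Units from scan: 3
Sound units = 3 units


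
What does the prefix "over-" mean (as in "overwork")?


Prefix: over-
As in: overwork -> over- + work
Meaning = excessive


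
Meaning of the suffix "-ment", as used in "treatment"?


Suffix: -ment
Example: treatment = treat + -ment
Meaning = result of action


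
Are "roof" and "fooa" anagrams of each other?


Word 1: "roof" → sorted: foor
Word 2: "fooa" → sorted: afoo
Same letters? foor != afoo
Anagram = No


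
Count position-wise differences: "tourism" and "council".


Comparing character by character (same length = 7):
  Pos 0: 't' vs 'c' !=
  Pos 1: 'o' vs 'o' =
  Pos 2: 'u' vs 'u' =
  Pos 3: 'r' vs 'n' !=
  Pos 4: 'i' vs 'c' !=
  Pos 5: 's' vs 'i' !=
  Pos 6: 'm' vs 'l' !=
Hamming distance = 5


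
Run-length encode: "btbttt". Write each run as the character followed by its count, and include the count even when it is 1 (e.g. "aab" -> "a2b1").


String: "btbttt"
Scanning for consecutive runs:
  'b' x 1
  't' x 1
  'b' x 1
  't' x 3
RLE = "b1t1b1t3"


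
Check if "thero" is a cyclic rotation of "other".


Word: "other", Candidate: "thero"
Method: check if candidate is substring of word+word
"otherother" contains "thero"? Yes
Is rotation = Yes


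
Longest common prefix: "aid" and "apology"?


Word 1: "aid"
Word 2: "apology"
Comparing from start:
  Pos 0: 'a' == 'a'
  Pos 1: 'i' != 'p' (stop)
LCP = "a" (length 1)


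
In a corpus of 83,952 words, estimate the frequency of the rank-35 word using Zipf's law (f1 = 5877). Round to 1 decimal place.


Zipf's law: f(r) = f(1) / r
f(1) = 5877
f(35) = 5877 / 35
= 167.9 occurrences


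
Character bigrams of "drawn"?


Word: "drawn" (length 5)
Number of bigrams = 5 - 2 + 1 = 4
  Position 0: "dr"
  Position 1: "ra"
  Position 2: "aw"
  Position 3: "wn"
Bigrams = "dr", "ra", "aw", "wn"


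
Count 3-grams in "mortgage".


Word: "mortgage" (length 8)
Number of 3-grams = length - 3 + 1 = 8 - 3 + 1
= 6


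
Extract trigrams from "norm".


Word: "norm" (length 4)
Number of trigrams = 4 - 3 + 1 = 2
  Position 0: "nor"
  Position 1: "orm"
Trigrams = "nor", "orm"


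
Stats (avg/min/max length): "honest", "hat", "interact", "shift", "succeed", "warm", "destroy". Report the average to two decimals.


Lengths: "honest"=6, "hat"=3, "interact"=8, "shift"=5, "succeed"=7, "warm"=4, "destroy"=7
Sum = 40, Count = 7
Average = 40/7 = 5.71
= avg=5.71, min=3, max=8


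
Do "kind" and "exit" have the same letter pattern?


Pattern of "kind": [0, 1, 2, 3]
Pattern of "exit": [0, 1, 2, 3]
Patterns match
Same pattern = Yes


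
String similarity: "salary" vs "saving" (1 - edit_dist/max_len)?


Word 1: "salary" (length 6)
Word 2: "saving" (length 6)
One optimal edit sequence:
  1. keep 's'
  2. keep 'a'
  3. substitute 'l' -> 'v'  (+1)
  4. substitute 'a' -> 'i'  (+1)
  5. substitute 'r' -> 'n'  (+1)
  6. substitute 'y' -> 'g'  (+1)
Edit distance = 4
Max length = max(6, 6) = 6
Similarity = 1 - 4/6
= 0.3333


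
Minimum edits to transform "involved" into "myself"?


Word 1: "involved" (length 8)
Word 2: "myself" (length 6)
One optimal edit sequence (insert/delete/substitute each cost 1):
  1. substitute 'i' -> 'm'  (+1)
  2. substitute 'n' -> 'y'  (+1)
  3. substitute 'v' -> 's'  (+1)
  4. substitute 'o' -> 'e'  (+1)
  5. keep 'l'
  6. delete 'v'  (+1)
  7. delete 'e'  (+1)
  8. substitute 'd' -> 'f'  (+1)
Total edit operations: 7
Edit distance = 7


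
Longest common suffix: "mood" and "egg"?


Word 1: "mood"
Word 2: "egg"
Comparing from end:
  Pos -1: 'd' != 'g' (stop)
LCS = "" (length 0)


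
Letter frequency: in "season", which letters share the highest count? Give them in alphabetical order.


Word: "season"
Letter counts:
  'a': 1
  'e': 1
  'n': 1
  'o': 1
  's': 2
Maximum count = 2
Most frequent = 's' (2 times each)


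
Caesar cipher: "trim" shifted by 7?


Word: "trim"
Shift: 7
Each letter → (letter + shift) mod 26:
  't' (19) + 7 = 0 → 'a'
  'r' (17) + 7 = 24 → 'y'
  'i' (8) + 7 = 15 → 'p'
  'm' (12) + 7 = 19 → 't'
Result = "aypt"


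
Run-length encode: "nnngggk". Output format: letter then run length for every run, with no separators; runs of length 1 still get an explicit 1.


String: "nnngggk"
Scanning for consecutive runs:
  'n' x 3
  'g' x 3
  'k' x 1
RLE = "n3g3k1"


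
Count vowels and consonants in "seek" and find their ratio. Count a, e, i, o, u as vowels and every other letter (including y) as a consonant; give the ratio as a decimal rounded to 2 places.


Word: "seek"
Vowels (a,e,i,o,u): 2
Consonants: 2
Ratio = 2/2
= 1.00


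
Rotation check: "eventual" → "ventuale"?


Word: "eventual", Candidate: "ventuale"
Method: check if candidate is substring of word+word
"eventualeventual" contains "ventuale"? Yes
Is rotation = Yes


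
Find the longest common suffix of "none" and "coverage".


Word 1: "none"
Word 2: "coverage"
Comparing from end:
  Pos -1: 'e' == 'e'
  Pos -2: 'n' != 'g' (stop)
LCS = "e" (length 1)


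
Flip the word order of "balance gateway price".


Original: "balance gateway price"
Words (1..n): balance | gateway | price
Reversed (n..1): price | gateway | balance
Result = "price gateway balance"


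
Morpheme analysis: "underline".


Word: "underline"
Morphemes: under- + line
Each morpheme carries meaning
= 2 morphemes


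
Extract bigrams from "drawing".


Word: "drawing" (length 7)
Number of bigrams = 7 - 2 + 1 = 6
  Position 0: "dr"
  Position 1: "ra"
  Position 2: "aw"
  Position 3: "wi"
  Position 4: "in"
  Position 5: "ng"
Bigrams = "dr", "ra", "aw", "wi", "in", "ng"


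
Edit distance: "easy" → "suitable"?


Word 1: "easy" (length 4)
Word 2: "suitable" (length 8)
One optimal edit sequence (insert/delete/substitute each cost 1):
  1. insert 's'  (+1)
  2. insert 'u'  (+1)
  3. insert 'i'  (+1)
  4. substitute 'e' -> 't'  (+1)
  5. keep 'a'
  6. insert 'b'  (+1)
  7. substitute 's' -> 'l'  (+1)
  8. substitute 'y' -> 'e'  (+1)
Total edit operations: 7
Edit distance = 7


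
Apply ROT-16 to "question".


Word: "question"
Shift: 16
Each letter → (letter + shift) mod 26:
  'q' (16) + 16 = 6 → 'g'
  'u' (20) + 16 = 10 → 'k'
  'e' (4) + 16 = 20 → 'u'
  's' (18) + 16 = 8 → 'i'
  't' (19) + 16 = 9 → 'j'
  'i' (8) + 16 = 24 → 'y'
  'o' (14) + 16 = 4 → 'e'
  'n' (13) + 16 = 3 → 'd'
Result = "gkuijyed"


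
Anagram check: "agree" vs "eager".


Word 1: "agree" → sorted: aeegr
Word 2: "eager" → sorted: aeegr
Same letters? aeegr == aeegr
Anagram = Yes


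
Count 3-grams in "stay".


Word: "stay" (length 4)
Number of 3-grams = length - 3 + 1 = 4 - 3 + 1
= 2


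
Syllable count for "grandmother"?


Word: "grandmother"
Syllable breakdown: grand | moth | er
Counting: 3 parts
= 3 syllables


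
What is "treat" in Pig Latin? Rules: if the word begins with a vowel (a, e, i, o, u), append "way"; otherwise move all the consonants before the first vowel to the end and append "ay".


Word: "treat"
Starts with consonant(s) → move to end, add 'ay'
Consonant cluster: "tr"
Pig Latin = "eattray"


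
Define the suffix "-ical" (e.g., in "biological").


Suffix: -ical
Example: biological (biology + -ical, with a spelling change)
Meaning = relating to


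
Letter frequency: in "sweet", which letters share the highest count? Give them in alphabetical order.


Word: "sweet"
Letter counts:
  'e': 2
  's': 1
  't': 1
  'w': 1
Maximum count = 2
Most frequent = 'e' (2 times each)


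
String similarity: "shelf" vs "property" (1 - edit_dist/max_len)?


Word 1: "shelf" (length 5)
Word 2: "property" (length 8)
One optimal edit sequence:
  1. insert 'p'  (+1)
  2. insert 'r'  (+1)
  3. substitute 's' -> 'o'  (+1)
  4. substitute 'h' -> 'p'  (+1)
  5. keep 'e'
  6. insert 'r'  (+1)
  7. substitute 'l' -> 't'  (+1)
  8. substitute 'f' -> 'y'  (+1)
Edit distance = 7
Max length = max(5, 8) = 8
Similarity = 1 - 7/8
= 0.1250


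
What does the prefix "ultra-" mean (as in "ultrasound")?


Prefix: ultra-
Example: ultrasound = ultra- + sound
Meaning = beyond


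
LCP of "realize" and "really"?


Word 1: "realize"
Word 2: "really"
Comparing from start:
  Pos 0: 'r' == 'r'
  Pos 1: 'e' == 'e'
  Pos 2: 'a' == 'a'
  Pos 3: 'l' == 'l'
  Pos 4: 'i' != 'l' (stop)
LCP = "real" (length 4)


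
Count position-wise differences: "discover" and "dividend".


Comparing character by character (same length = 8):
  Pos 0: 'd' vs 'd' =
  Pos 1: 'i' vs 'i' =
  Pos 2: 's' vs 'v' !=
  Pos 3: 'c' vs 'i' !=
  Pos 4: 'o' vs 'd' !=
  Pos 5: 'v' vs 'e' !=
  Pos 6: 'e' vs 'n' !=
  Pos 7: 'r' vs 'd' !=
Hamming distance = 6


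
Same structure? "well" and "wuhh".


Pattern of "well": [0, 1, 2, 2]
Pattern of "wuhh": [0, 1, 2, 2]
Patterns match
Same pattern = Yes


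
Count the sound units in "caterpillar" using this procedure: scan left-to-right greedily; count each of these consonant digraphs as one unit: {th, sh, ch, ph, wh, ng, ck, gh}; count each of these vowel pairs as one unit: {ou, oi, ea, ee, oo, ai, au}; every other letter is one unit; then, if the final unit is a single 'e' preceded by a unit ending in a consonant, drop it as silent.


Word: "caterpillar" (11 letters)
Left-to-right scan:
  [1] 'c' (letter)
  [2] 'a' (letter)
  [3] 't' (letter)
  [4] 'e' (letter)
  [5] 'r' (letter)
  [6] 'p' (letter)
  [7] 'i' (letter)
  [8] 'l' (letter)
  [9] 'l' (letter)
  [10] 'a' (letter)
  [11] 'r' (letter)
Units from scan: 11
Sound units = 11 units


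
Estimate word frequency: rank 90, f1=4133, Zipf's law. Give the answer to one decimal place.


Zipf's law: f(r) = f(1) / r
f(1) = 4133
f(90) = 4133 / 90
= 45.9 occurrences


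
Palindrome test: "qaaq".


Word: "qaaq"
Reversed: "qaaq"
Forward == Backward? qaaq == qaaq
Palindrome = Yes


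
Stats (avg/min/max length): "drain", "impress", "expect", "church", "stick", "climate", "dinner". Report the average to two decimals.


Lengths: "drain"=5, "impress"=7, "expect"=6, "church"=6, "stick"=5, "climate"=7, "dinner"=6
Sum = 42, Count = 7
Average = 42/7 = 6.00
= avg=6.00, min=5, max=7


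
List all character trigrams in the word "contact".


Word: "contact" (length 7)
Number of trigrams = 7 - 3 + 1 = 5
  Position 0: "con"
  Position 1: "ont"
  Position 2: "nta"
  Position 3: "tac"
  Position 4: "act"
Trigrams = "con", "ont", "nta", "tac", "act"


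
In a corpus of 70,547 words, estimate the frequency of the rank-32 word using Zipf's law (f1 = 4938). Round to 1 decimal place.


Zipf's law: f(r) = f(1) / r
f(1) = 4938
f(32) = 4938 / 32
= 154.3 occurrences


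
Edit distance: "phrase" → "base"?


Word 1: "phrase" (length 6)
Word 2: "base" (length 4)
One optimal edit sequence (insert/delete/substitute each cost 1):
  1. delete 'p'  (+1)
  2. delete 'h'  (+1)
  3. substitute 'r' -> 'b'  (+1)
  4. keep 'a'
  5. keep 's'
  6. keep 'e'
Total edit operations: 3
Edit distance = 3


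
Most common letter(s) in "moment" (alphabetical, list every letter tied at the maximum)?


Word: "moment"
Letter counts:
  'e': 1
  'm': 2
  'n': 1
  'o': 1
  't': 1
Maximum count = 2
Most frequent = 'm' (2 times each)


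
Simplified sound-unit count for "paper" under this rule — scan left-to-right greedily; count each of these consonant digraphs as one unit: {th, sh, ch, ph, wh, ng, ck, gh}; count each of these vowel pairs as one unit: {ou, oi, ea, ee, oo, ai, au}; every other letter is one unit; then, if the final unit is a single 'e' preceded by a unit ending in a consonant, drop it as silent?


Word: "paper" (5 letters)
Left-to-right scan:
  [1] 'p' (letter)
  [2] 'a' (letter)
  [3] 'p' (letter)
  [4] 'e' (letter)
  [5] 'r' (letter)
Units from scan: 5
Sound units = 5 units


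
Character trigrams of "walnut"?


Word: "walnut" (length 6)
Number of trigrams = 6 - 3 + 1 = 4
  Position 0: "wal"
  Position 1: "aln"
  Position 2: "lnu"
  Position 3: "nut"
Trigrams = "wal", "aln", "lnu", "nut"


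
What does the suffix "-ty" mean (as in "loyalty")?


Suffix: -ty
As in: loyalty -> loyal + -ty
Meaning = quality of


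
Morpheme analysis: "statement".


Word: "statement"
Morphemes: state | -ment
Each morpheme carries meaning
= 2 morphemes


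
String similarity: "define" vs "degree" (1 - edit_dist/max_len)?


Word 1: "define" (length 6)
Word 2: "degree" (length 6)
One optimal edit sequence:
  1. keep 'd'
  2. keep 'e'
  3. substitute 'f' -> 'g'  (+1)
  4. substitute 'i' -> 'r'  (+1)
  5. substitute 'n' -> 'e'  (+1)
  6. keep 'e'
Edit distance = 3
Max length = max(6, 6) = 6
Similarity = 1 - 3/6
= 0.5000


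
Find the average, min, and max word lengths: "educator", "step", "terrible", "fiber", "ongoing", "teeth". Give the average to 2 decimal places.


Lengths: "educator"=8, "step"=4, "terrible"=8, "fiber"=5, "ongoing"=7, "teeth"=5
Sum = 37, Count = 6
Average = 37/6 = 6.17
= avg=6.17, min=4, max=8


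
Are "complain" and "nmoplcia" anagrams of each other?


Word 1: "complain" → sorted: acilmnop
Word 2: "nmoplcia" → sorted: acilmnop
Same letters? acilmnop == acilmnop
Anagram = Yes


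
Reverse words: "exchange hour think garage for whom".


Original: "exchange hour think garage for whom"
Words (1..n): exchange | hour | think | garage | for | whom
Reversed (n..1): whom | for | garage | think | hour | exchange
Result = "whom for garage think hour exchange"


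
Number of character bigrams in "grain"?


Word: "grain" (length 5)
Number of 2-grams = length - 2 + 1 = 5 - 2 + 1
= 4


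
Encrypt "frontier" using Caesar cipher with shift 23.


Word: "frontier"
Shift: 23
Each letter → (letter + shift) mod 26:
  'f' (5) + 23 = 2 → 'c'
  'r' (17) + 23 = 14 → 'o'
  'o' (14) + 23 = 11 → 'l'
  'n' (13) + 23 = 10 → 'k'
  't' (19) + 23 = 16 → 'q'
  'i' (8) + 23 = 5 → 'f'
  'e' (4) + 23 = 1 → 'b'
  'r' (17) + 23 = 14 → 'o'
Result = "colkqfbo"


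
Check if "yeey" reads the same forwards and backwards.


Word: "yeey"
Reversed: "yeey"
Forward == Backward? yeey == yeey
Palindrome = Yes


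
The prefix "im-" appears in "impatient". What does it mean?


Prefix: im-
Example: impatient (im- + patient)
Meaning = not / into


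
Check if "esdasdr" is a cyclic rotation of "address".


Word: "address", Candidate: "esdasdr"
Method: check if candidate is substring of word+word
"addressaddress" contains "esdasdr"? No
Is rotation = No


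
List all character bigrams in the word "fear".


Word: "fear" (length 4)
Number of bigrams = 4 - 2 + 1 = 3
  Position 0: "fe"
  Position 1: "ea"
  Position 2: "ar"
Bigrams = "fe", "ea", "ar"


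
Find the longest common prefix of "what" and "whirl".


Word 1: "what"
Word 2: "whirl"
Comparing from start:
  Pos 0: 'w' == 'w'
  Pos 1: 'h' == 'h'
  Pos 2: 'a' != 'i' (stop)
LCP = "wh" (length 2)


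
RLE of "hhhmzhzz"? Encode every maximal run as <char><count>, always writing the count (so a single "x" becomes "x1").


String: "hhhmzhzz"
Scanning for consecutive runs:
  'h' x 3
  'm' x 1
  'z' x 1
  'h' x 1
  'z' x 2
RLE = "h3m1z1h1z2"


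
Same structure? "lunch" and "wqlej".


Pattern of "lunch": [0, 1, 2, 3, 4]
Pattern of "wqlej": [0, 1, 2, 3, 4]
Patterns match
Same pattern = Yes


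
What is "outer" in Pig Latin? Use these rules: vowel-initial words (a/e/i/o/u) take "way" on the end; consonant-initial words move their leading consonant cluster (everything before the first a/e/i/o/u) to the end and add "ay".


Word: "outer"
Starts with vowel → add 'way'
Pig Latin = "outerway"


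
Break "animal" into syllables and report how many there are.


Word: "animal"
Syllable breakdown: an | i | mal
Counting: 3 parts
= 3 syllables


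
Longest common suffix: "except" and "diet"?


Word 1: "except"
Word 2: "diet"
Comparing from end:
  Pos -1: 't' == 't'
  Pos -2: 'p' != 'e' (stop)
LCS = "t" (length 1)


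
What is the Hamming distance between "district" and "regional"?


Comparing character by character (same length = 8):
  Pos 0: 'd' vs 'r' !=
  Pos 1: 'i' vs 'e' !=
  Pos 2: 's' vs 'g' !=
  Pos 3: 't' vs 'i' !=
  Pos 4: 'r' vs 'o' !=
  Pos 5: 'i' vs 'n' !=
  Pos 6: 'c' vs 'a' !=
  Pos 7: 't' vs 'l' !=
Hamming distance = 8


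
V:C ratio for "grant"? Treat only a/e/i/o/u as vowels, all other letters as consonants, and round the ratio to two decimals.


Word: "grant"
Vowels (a,e,i,o,u): 1
Consonants: 4
Ratio = 1/4
= 0.25


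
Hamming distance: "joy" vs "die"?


Comparing character by character (same length = 3):
  Pos 0: 'j' vs 'd' !=
  Pos 1: 'o' vs 'i' !=
  Pos 2: 'y' vs 'e' !=
Hamming distance = 3


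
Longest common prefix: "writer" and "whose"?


Word 1: "writer"
Word 2: "whose"
Comparing from start:
  Pos 0: 'w' == 'w'
  Pos 1: 'r' != 'h' (stop)
LCP = "w" (length 1)


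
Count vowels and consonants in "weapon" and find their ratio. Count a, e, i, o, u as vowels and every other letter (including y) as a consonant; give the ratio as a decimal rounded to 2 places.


Word: "weapon"
Vowels (a,e,i,o,u): 3
Consonants: 3
Ratio = 3/3
= 1.00


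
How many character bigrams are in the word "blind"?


Word: "blind" (length 5)
Number of 2-grams = length - 2 + 1 = 5 - 2 + 1
= 4


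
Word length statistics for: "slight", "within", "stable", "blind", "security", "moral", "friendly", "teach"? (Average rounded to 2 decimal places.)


Lengths: "slight"=6, "within"=6, "stable"=6, "blind"=5, "security"=8, "moral"=5, "friendly"=8, "teach"=5
Sum = 49, Count = 8
Average = 49/8 = 6.13
= avg=6.13, min=5, max=8


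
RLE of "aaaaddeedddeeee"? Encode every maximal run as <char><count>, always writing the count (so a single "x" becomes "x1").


String: "aaaaddeedddeeee"
Scanning for consecutive runs:
  'a' x 4
  'd' x 2
  'e' x 2
  'd' x 3
  'e' x 4
RLE = "a4d2e2d3e4"


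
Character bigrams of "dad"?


Word: "dad" (length 3)
Number of bigrams = 3 - 2 + 1 = 2
  Position 0: "da"
  Position 1: "ad"
Bigrams = "da", "ad"


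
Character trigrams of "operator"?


Word: "operator" (length 8)
Number of trigrams = 8 - 3 + 1 = 6
  Position 0: "ope"
  Position 1: "per"
  Position 2: "era"
  Position 3: "rat"
  Position 4: "ato"
  Position 5: "tor"
Trigrams = "ope", "per", "era", "rat", "ato", "tor"


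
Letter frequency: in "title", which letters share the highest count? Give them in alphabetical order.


Word: "title"
Letter counts:
  'e': 1
  'i': 1
  'l': 1
  't': 2
Maximum count = 2
Most frequent = 't' (2 times each)


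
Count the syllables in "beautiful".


Word: "beautiful"
Syllable breakdown: beau / ti / ful
Counting: 3 parts
= 3 syllables


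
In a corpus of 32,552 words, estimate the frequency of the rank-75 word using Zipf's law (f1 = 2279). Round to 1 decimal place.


Zipf's law: f(r) = f(1) / r
f(1) = 2279
f(75) = 2279 / 75
= 30.4 occurrences


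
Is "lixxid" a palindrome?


Word: "lixxid"
Reversed: "dixxil"
Forward == Backward? lixxid != dixxil
Palindrome = No


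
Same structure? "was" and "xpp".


Pattern of "was": [0, 1, 2]
Pattern of "xpp": [0, 1, 1]
Patterns do not match
Same pattern = No


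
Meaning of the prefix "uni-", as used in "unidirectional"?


Prefix: uni-
Example: unidirectional (uni- + directional)
Meaning = one


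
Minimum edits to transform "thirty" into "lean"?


Word 1: "thirty" (length 6)
Word 2: "lean" (length 4)
One optimal edit sequence (insert/delete/substitute each cost 1):
  1. delete 't'  (+1)
  2. delete 'h'  (+1)
  3. substitute 'i' -> 'l'  (+1)
  4. substitute 'r' -> 'e'  (+1)
  5. substitute 't' -> 'a'  (+1)
  6. substitute 'y' -> 'n'  (+1)
Total edit operations: 6
Edit distance = 6


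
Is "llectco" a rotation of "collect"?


Word: "collect", Candidate: "llectco"
Method: check if candidate is substring of word+word
"collectcollect" contains "llectco"? Yes
Is rotation = Yes


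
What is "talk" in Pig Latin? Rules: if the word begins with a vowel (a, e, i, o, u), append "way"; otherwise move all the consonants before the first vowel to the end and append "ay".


Word: "talk"
Starts with consonant(s) → move to end, add 'ay'
Consonant cluster: "t"
Pig Latin = "alktay"


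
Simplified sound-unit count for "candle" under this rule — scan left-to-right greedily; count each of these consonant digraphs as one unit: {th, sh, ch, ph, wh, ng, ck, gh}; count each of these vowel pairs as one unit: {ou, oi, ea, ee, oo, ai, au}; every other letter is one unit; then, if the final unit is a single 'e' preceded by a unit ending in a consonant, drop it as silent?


Word: "candle" (6 letters)
Left-to-right scan:
  1. 'c' (letter)
  2. 'a' (letter)
  3. 'n' (letter)
  4. 'd' (letter)
  5. 'l' (letter)
  6. 'e' (letter)
Units from scan: 6
Final unit is 'e' after a consonant -> drop as silent (-1)
Sound units = 5 units


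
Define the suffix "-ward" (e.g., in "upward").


Suffix: -ward
Example: upward (up + -ward)
Meaning = in the direction of


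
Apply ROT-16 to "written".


Word: "written"
Shift: 16
Each letter → (letter + shift) mod 26:
  'w' (22) + 16 = 12 → 'm'
  'r' (17) + 16 = 7 → 'h'
  'i' (8) + 16 = 24 → 'y'
  't' (19) + 16 = 9 → 'j'
  't' (19) + 16 = 9 → 'j'
  'e' (4) + 16 = 20 → 'u'
  'n' (13) + 16 = 3 → 'd'
Result = "mhyjjud"


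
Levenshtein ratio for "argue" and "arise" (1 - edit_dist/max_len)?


Word 1: "argue" (length 5)
Word 2: "arise" (length 5)
One optimal edit sequence:
  1. keep 'a'
  2. keep 'r'
  3. substitute 'g' -> 'i'  (+1)
  4. substitute 'u' -> 's'  (+1)
  5. keep 'e'
Edit distance = 2
Max length = max(5, 5) = 5
Similarity = 1 - 2/5
= 0.6000


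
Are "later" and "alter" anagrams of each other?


Word 1: "later" → sorted: aelrt
Word 2: "alter" → sorted: aelrt
Same letters? aelrt == aelrt
Anagram = Yes


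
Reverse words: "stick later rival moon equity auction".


Original: "stick later rival moon equity auction"
Words (1..n): stick | later | rival | moon | equity | auction
Reversed (n..1): auction | equity | moon | rival | later | stick
Result = "auction equity moon rival later stick"


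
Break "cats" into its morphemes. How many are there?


Word: "cats"
Morphemes: cat + -s
Each morpheme carries meaning
= 2 morphemes


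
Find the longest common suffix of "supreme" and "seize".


Word 1: "supreme"
Word 2: "seize"
Comparing from end:
  Pos -1: 'e' == 'e'
  Pos -2: 'm' != 'z' (stop)
LCS = "e" (length 1)


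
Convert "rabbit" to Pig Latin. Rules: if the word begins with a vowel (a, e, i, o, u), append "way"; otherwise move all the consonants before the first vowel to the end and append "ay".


Word: "rabbit"
Starts with consonant(s) → move to end, add 'ay'
Consonant cluster: "r"
Pig Latin = "abbitray"


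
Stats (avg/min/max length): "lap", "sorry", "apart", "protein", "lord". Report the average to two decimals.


Lengths: "lap"=3, "sorry"=5, "apart"=5, "protein"=7, "lord"=4
Sum = 24, Count = 5
Average = 24/5 = 4.80
= avg=4.80, min=3, max=7


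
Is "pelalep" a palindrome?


Word: "pelalep"
Reversed: "pelalep"
Forward == Backward? pelalep == pelalep
Palindrome = Yes


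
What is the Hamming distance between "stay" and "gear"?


Comparing character by character (same length = 4):
  Pos 0: 's' vs 'g' !=
  Pos 1: 't' vs 'e' !=
  Pos 2: 'a' vs 'a' =
  Pos 3: 'y' vs 'r' !=
Hamming distance = 3


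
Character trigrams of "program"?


Word: "program" (length 7)
Number of trigrams = 7 - 3 + 1 = 5
  Position 0: "pro"
  Position 1: "rog"
  Position 2: "ogr"
  Position 3: "gra"
  Position 4: "ram"
Trigrams = "pro", "rog", "ogr", "gra", "ram"


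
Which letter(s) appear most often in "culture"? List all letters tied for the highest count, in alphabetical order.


Word: "culture"
Letter counts:
  'c': 1
  'e': 1
  'l': 1
  'r': 1
  't': 1
  'u': 2
Maximum count = 2
Most frequent = 'u' (2 times each)


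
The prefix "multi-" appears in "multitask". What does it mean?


Prefix: multi-
As in: multitask -> multi- + task
Meaning = many


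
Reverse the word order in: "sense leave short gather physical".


Original: "sense leave short gather physical"
Words (1..n): sense | leave | short | gather | physical
Reversed (n..1): physical | gather | short | leave | sense
Result = "physical gather short leave sense"


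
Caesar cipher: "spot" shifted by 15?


Word: "spot"
Shift: 15
Each letter → (letter + shift) mod 26:
  's' (18) + 15 = 7 → 'h'
  'p' (15) + 15 = 4 → 'e'
  'o' (14) + 15 = 3 → 'd'
  't' (19) + 15 = 8 → 'i'
Result = "hedi"


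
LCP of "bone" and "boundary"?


Word 1: "bone"
Word 2: "boundary"
Comparing from start:
  Pos 0: 'b' == 'b'
  Pos 1: 'o' == 'o'
  Pos 2: 'n' != 'u' (stop)
LCP = "bo" (length 2)


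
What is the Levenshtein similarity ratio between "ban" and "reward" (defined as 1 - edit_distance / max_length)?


Word 1: "ban" (length 3)
Word 2: "reward" (length 6)
One optimal edit sequence:
  1. insert 'r'  (+1)
  2. insert 'e'  (+1)
  3. substitute 'b' -> 'w'  (+1)
  4. keep 'a'
  5. insert 'r'  (+1)
  6. substitute 'n' -> 'd'  (+1)
Edit distance = 5
Max length = max(3, 6) = 6
Similarity = 1 - 5/6
= 0.1667


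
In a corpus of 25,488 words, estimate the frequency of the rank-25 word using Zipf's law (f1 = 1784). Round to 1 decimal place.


Zipf's law: f(r) = f(1) / r
f(1) = 1784
f(25) = 1784 / 25
= 71.4 occurrences


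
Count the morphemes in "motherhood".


Word: "motherhood"
Morphemes: mother / -hood
Each morpheme carries meaning
= 2 morphemes


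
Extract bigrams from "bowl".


Word: "bowl" (length 4)
Number of bigrams = 4 - 2 + 1 = 3
  Position 0: "bo"
  Position 1: "ow"
  Position 2: "wl"
Bigrams = "bo", "ow", "wl"


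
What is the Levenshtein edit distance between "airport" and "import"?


Word 1: "airport" (length 7)
Word 2: "import" (length 6)
One optimal edit sequence (insert/delete/substitute each cost 1):
  1. delete 'a'  (+1)
  2. keep 'i'
  3. substitute 'r' -> 'm'  (+1)
  4. keep 'p'
  5. keep 'o'
  6. keep 'r'
  7. keep 't'
Total edit operations: 2
Edit distance = 2


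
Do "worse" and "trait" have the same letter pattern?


Pattern of "worse": [0, 1, 2, 3, 4]
Pattern of "trait": [0, 1, 2, 3, 0]
Patterns do not match
Same pattern = No


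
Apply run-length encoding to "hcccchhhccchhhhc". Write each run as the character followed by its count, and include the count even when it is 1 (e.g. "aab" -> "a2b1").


String: "hcccchhhccchhhhc"
Scanning for consecutive runs:
  'h' x 1
  'c' x 4
  'h' x 3
  'c' x 3
  'h' x 4
  'c' x 1
RLE = "h1c4h3c3h4c1"


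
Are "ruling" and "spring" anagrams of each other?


Word 1: "ruling" → sorted: gilnru
Word 2: "spring" → sorted: ginprs
Same letters? gilnru != ginprs
Anagram = No


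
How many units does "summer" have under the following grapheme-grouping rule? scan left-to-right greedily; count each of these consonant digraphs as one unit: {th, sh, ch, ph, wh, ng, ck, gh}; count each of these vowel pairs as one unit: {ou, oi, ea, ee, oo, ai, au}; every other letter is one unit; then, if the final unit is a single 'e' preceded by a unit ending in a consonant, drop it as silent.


Word: "summer" (6 letters)
Left-to-right scan:
  1. 's' (letter)
  2. 'u' (letter)
  3. 'm' (letter)
  4. 'm' (letter)
  5. 'e' (letter)
  6. 'r' (letter)
Units from scan: 6
Sound units = 6 units


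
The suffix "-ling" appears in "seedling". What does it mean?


Suffix: -ling
Example: seedling = seed + -ling
Meaning = small / young


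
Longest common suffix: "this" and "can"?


Word 1: "this"
Word 2: "can"
Comparing from end:
  Pos -1: 's' != 'n' (stop)
LCS = "" (length 0)


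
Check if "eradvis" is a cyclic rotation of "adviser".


Word: "adviser", Candidate: "eradvis"
Method: check if candidate is substring of word+word
"adviseradviser" contains "eradvis"? Yes
Is rotation = Yes


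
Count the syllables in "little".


Word: "little"
Syllable breakdown: lit-tle
Counting: 2 parts
= 2 syllables


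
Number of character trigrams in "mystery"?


Word: "mystery" (length 7)
Number of 3-grams = length - 3 + 1 = 7 - 3 + 1
= 5


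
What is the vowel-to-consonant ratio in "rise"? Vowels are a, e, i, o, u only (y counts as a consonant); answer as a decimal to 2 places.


Word: "rise"
Vowels (a,e,i,o,u): 2
Consonants: 2
Ratio = 2/2
= 1.00


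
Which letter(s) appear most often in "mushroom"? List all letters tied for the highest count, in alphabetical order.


Word: "mushroom"
Letter counts:
  'h': 1
  'm': 2
  'o': 2
  'r': 1
  's': 1
  'u': 1
Maximum count = 2
Most frequent = 'm', 'o' (2 times each)


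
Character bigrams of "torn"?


Word: "torn" (length 4)
Number of bigrams = 4 - 2 + 1 = 3
  Position 0: "to"
  Position 1: "or"
  Position 2: "rn"
Bigrams = "to", "or", "rn"


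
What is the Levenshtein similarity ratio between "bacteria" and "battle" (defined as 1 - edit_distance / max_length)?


Word 1: "bacteria" (length 8)
Word 2: "battle" (length 6)
One optimal edit sequence:
  1. keep 'b'
  2. keep 'a'
  3. delete 'c'  (+1)
  4. keep 't'
  5. delete 'e'  (+1)
  6. substitute 'r' -> 't'  (+1)
  7. substitute 'i' -> 'l'  (+1)
  8. substitute 'a' -> 'e'  (+1)
Edit distance = 5
Max length = max(8, 6) = 8
Similarity = 1 - 5/8
= 0.3750


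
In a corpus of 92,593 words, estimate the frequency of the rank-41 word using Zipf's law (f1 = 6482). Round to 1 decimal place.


Zipf's law: f(r) = f(1) / r
f(1) = 6482
f(41) = 6482 / 41
= 158.1 occurrences


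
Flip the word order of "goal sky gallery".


Original: "goal sky gallery"
Words (1..n): goal | sky | gallery
Reversed (n..1): gallery | sky | goal
Result = "gallery sky goal"


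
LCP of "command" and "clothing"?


Word 1: "command"
Word 2: "clothing"
Comparing from start:
  Pos 0: 'c' == 'c'
  Pos 1: 'o' != 'l' (stop)
LCP = "c" (length 1)


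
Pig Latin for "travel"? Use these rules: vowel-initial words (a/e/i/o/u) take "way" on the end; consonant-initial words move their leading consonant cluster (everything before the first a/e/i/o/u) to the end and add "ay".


Word: "travel"
Starts with consonant(s) → move to end, add 'ay'
Consonant cluster: "tr"
Pig Latin = "aveltray"


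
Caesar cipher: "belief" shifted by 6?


Word: "belief"
Shift: 6
Each letter → (letter + shift) mod 26:
  'b' (1) + 6 = 7 → 'h'
  'e' (4) + 6 = 10 → 'k'
  'l' (11) + 6 = 17 → 'r'
  'i' (8) + 6 = 14 → 'o'
  'e' (4) + 6 = 10 → 'k'
  'f' (5) + 6 = 11 → 'l'
Result = "hkrokl"


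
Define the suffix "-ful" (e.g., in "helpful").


Suffix: -ful
As in: helpful -> help + -ful
Meaning = full of


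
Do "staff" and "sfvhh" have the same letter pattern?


Pattern of "staff": [0, 1, 2, 3, 3]
Pattern of "sfvhh": [0, 1, 2, 3, 3]
Patterns match
Same pattern = Yes


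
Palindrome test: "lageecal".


Word: "lageecal"
Reversed: "laceegal"
Forward == Backward? lageecal != laceegal
Palindrome = No


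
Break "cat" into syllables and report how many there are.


Word: "cat"
Syllable breakdown: cat
Counting: 1 part
= 1 syllable


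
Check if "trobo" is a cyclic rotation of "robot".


Word: "robot", Candidate: "trobo"
Method: check if candidate is substring of word+word
"robotrobot" contains "trobo"? Yes
Is rotation = Yes


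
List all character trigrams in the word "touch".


Word: "touch" (length 5)
Number of trigrams = 5 - 3 + 1 = 3
  Position 0: "tou"
  Position 1: "ouc"
  Position 2: "uch"
Trigrams = "tou", "ouc", "uch"


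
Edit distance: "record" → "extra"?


Word 1: "record" (length 6)
Word 2: "extra" (length 5)
One optimal edit sequence (insert/delete/substitute each cost 1):
  1. delete 'r'  (+1)
  2. keep 'e'
  3. substitute 'c' -> 'x'  (+1)
  4. substitute 'o' -> 't'  (+1)
  5. keep 'r'
  6. substitute 'd' -> 'a'  (+1)
Total edit operations: 4
Edit distance = 4


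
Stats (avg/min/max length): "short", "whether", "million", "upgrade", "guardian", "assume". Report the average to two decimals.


Lengths: "short"=5, "whether"=7, "million"=7, "upgrade"=7, "guardian"=8, "assume"=6
Sum = 40, Count = 6
Average = 40/6 = 6.67
= avg=6.67, min=5, max=8


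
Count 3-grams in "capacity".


Word: "capacity" (length 8)
Number of 3-grams = length - 3 + 1 = 8 - 3 + 1
= 6


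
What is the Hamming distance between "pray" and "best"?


Comparing character by character (same length = 4):
  Pos 0: 'p' vs 'b' !=
  Pos 1: 'r' vs 'e' !=
  Pos 2: 'a' vs 's' !=
  Pos 3: 'y' vs 't' !=
Hamming distance = 4


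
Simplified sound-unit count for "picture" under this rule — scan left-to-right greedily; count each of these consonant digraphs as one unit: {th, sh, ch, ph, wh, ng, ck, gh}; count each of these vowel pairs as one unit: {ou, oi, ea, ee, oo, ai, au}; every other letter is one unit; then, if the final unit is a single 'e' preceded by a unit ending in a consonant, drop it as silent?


Word: "picture" (7 letters)
Left-to-right scan:
  [1] 'p' (letter)
  [2] 'i' (letter)
  [3] 'c' (letter)
  [4] 't' (letter)
  [5] 'u' (letter)
  [6] 'r' (letter)
  [7] 'e' (letter)
Units from scan: 7
Final unit is 'e' after a consonant -> drop as silent (-1)
Sound units = 6 units


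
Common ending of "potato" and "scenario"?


Word 1: "potato"
Word 2: "scenario"
Comparing from end:
  Pos -1: 'o' == 'o'
  Pos -2: 't' != 'i' (stop)
LCS = "o" (length 1)


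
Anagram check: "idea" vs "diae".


Word 1: "idea" → sorted: adei
Word 2: "diae" → sorted: adei
Same letters? adei == adei
Anagram = Yes


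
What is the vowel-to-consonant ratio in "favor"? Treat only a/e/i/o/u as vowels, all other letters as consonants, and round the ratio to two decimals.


Word: "favor"
Vowels (a,e,i,o,u): 2
Consonants: 3
Ratio = 2/3
= 0.67


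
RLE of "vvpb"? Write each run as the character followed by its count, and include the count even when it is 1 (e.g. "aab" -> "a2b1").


String: "vvpb"
Scanning for consecutive runs:
  'v' x 2
  'p' x 1
  'b' x 1
RLE = "v2p1b1"


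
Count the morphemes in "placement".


Word: "placement"
Morphemes: place / -ment
Each morpheme carries meaning
= 2 morphemes


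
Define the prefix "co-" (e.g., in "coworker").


Prefix: co-
Example: coworker = co- + worker
Meaning = together


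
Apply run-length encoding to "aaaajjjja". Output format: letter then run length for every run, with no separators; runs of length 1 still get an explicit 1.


String: "aaaajjjja"
Scanning for consecutive runs:
  'a' x 4
  'j' x 4
  'a' x 1
RLE = "a4j4a1"
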